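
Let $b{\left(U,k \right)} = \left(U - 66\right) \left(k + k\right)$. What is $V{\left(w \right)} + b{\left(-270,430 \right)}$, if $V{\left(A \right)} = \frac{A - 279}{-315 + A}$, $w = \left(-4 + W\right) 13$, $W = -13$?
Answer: $- \frac{38720515}{134} \approx -2.8896 \cdot 10^{5}$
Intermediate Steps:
$w = -221$ ($w = \left(-4 - 13\right) 13 = \left(-17\right) 13 = -221$)
$b{\left(U,k \right)} = 2 k \left(-66 + U\right)$ ($b{\left(U,k \right)} = \left(-66 + U\right) 2 k = 2 k \left(-66 + U\right)$)
$V{\left(A \right)} = \frac{-279 + A}{-315 + A}$
$V{\left(w \right)} + b{\left(-270,430 \right)} = \frac{-279 - 221}{-315 - 221} + 2 \cdot 430 \left(-66 - 270\right) = \frac{1}{-536} \left(-500\right) + 2 \cdot 430 \left(-336\right) = \left(- \frac{1}{536}\right) \left(-500\right) - 288960 = \frac{125}{134} - 288960 = - \frac{38720515}{134}$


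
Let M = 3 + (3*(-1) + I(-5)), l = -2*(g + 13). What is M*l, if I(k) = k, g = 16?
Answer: 290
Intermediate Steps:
l = -58 (l = -2*(16 + 13) = -2*29 = -58)
M = -5 (M = 3 + (3*(-1) - 5) = 3 + (-3 - 5) = 3 - 8 = -5)
M*l = -5*(-58) = 290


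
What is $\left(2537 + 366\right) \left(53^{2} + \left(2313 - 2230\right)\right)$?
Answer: $8395476$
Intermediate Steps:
$\left(2537 + 366\right) \left(53^{2} + \left(2313 - 2230\right)\right) = 2903 \left(2809 + \left(2313 - 2230\right)\right) = 2903 \left(2809 + 83\right) = 2903 \cdot 2892 = 8395476$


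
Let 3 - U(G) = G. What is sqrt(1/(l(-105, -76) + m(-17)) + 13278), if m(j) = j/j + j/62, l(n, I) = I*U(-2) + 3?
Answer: 20*sqrt(18066117574)/23329 ≈ 115.23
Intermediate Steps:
U(G) = 3 - G
l(n, I) = 3 + 5*I (l(n, I) = I*(3 - 1*(-2)) + 3 = I*(3 + 2) + 3 = I*5 + 3 = 5*I + 3 = 3 + 5*I)
m(j) = 1 + j/62 (m(j) = 1 + j*(1/62) = 1 + j/62)
sqrt(1/(l(-105, -76) + m(-17)) + 13278) = sqrt(1/((3 + 5*(-76)) + (1 + (1/62)*(-17))) + 13278) = sqrt(1/((3 - 380) + (1 - 17/62)) + 13278) = sqrt(1/(-377 + 45/62) + 13278) = sqrt(1/(-23329/62) + 13278) = sqrt(-62/23329 + 13278) = sqrt(309762400/23329) = 20*sqrt(18066117574)/23329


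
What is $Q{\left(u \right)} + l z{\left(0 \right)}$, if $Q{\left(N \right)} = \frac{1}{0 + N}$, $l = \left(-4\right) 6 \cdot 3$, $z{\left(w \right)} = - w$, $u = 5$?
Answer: $\frac{1}{5} \approx 0.2$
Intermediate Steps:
$l = -72$ ($l = \left(-24\right) 3 = -72$)
$Q{\left(N \right)} = \frac{1}{N}$
$Q{\left(u \right)} + l z{\left(0 \right)} = \frac{1}{5} - 72 \left(\left(-1\right) 0\right) = \frac{1}{5} - 0 = \frac{1}{5} + 0 = \frac{1}{5}$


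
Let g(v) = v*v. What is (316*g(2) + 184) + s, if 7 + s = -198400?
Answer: -196959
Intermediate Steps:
s = -198407 (s = -7 - 198400 = -198407)
g(v) = v²
(316*g(2) + 184) + s = (316*2² + 184) - 198407 = (316*4 + 184) - 198407 = (1264 + 184) - 198407 = 1448 - 198407 = -196959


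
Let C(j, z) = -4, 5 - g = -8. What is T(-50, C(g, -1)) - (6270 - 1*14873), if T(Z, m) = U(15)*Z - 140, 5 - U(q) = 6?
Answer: 8513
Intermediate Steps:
g = 13 (g = 5 - 1*(-8) = 5 + 8 = 13)
U(q) = -1 (U(q) = 5 - 1*6 = 5 - 6 = -1)
T(Z, m) = -140 - Z (T(Z, m) = -Z - 140 = -140 - Z)
T(-50, C(g, -1)) - (6270 - 1*14873) = (-140 - 1*(-50)) - (6270 - 1*14873) = (-140 + 50) - (6270 - 14873) = -90 - 1*(-8603) = -90 + 8603 = 8513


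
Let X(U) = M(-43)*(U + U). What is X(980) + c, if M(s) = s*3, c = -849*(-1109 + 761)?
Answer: 42612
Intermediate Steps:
c = 295452 (c = -849*(-348) = 295452)
M(s) = 3*s
X(U) = -258*U (X(U) = (3*(-43))*(U + U) = -258*U)
X(980) + c = -258*980 + 295452 = -252840 + 295452 = 42612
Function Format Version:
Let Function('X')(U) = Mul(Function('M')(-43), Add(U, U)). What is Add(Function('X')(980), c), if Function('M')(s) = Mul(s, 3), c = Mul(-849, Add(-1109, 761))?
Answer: 42612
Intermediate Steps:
c = 295452 (c = Mul(-849, -348) = 295452)
Function('M')(s) = Mul(3, s)
Function('X')(U) = Mul(-258, U) (Function('X')(U) = Mul(Mul(3, -43), Add(U, U)) = Mul(-129, Mul(2, U)) = Mul(-258, U))
Add(Function('X')(980), c) = Add(Mul(-258, 980), 295452) = Add(-252840, 295452) = 42612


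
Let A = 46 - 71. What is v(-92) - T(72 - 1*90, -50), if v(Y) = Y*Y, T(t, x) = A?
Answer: 8489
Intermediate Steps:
A = -25
T(t, x) = -25
v(Y) = Y²
v(-92) - T(72 - 1*90, -50) = (-92)² - 1*(-25) = 8464 + 25 = 8489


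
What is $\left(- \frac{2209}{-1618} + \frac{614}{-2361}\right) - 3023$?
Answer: $- \frac{11543934257}{3820098} \approx -3021.9$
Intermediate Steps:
$\left(- \frac{2209}{-1618} + \frac{614}{-2361}\right) - 3023 = \left(\left(-2209\right) \left(- \frac{1}{1618}\right) + 614 \left(- \frac{1}{2361}\right)\right) - 3023 = \left(\frac{2209}{1618} - \frac{614}{2361}\right) - 3023 = \frac{4221997}{3820098} - 3023 = - \frac{11543934257}{3820098}$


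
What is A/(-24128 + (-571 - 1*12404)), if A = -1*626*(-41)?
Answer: -25666/37103 ≈ -0.69175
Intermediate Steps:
A = 25666 (A = -626*(-41) = 25666)
A/(-24128 + (-571 - 1*12404)) = 25666/(-24128 + (-571 - 1*12404)) = 25666/(-24128 + (-571 - 12404)) = 25666/(-24128 - 12975) = 25666/(-37103) = 25666*(-1/37103) = -25666/37103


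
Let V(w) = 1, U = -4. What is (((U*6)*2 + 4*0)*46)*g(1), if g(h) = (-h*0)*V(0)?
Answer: 0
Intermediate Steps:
g(h) = 0 (g(h) = -h*0*1 = -1*0*1 = 0*1 = 0)
(((U*6)*2 + 4*0)*46)*g(1) = ((-4*6*2 + 4*0)*46)*0 = ((-24*2 + 0)*46)*0 = ((-48 + 0)*46)*0 = -48*46*0 = -2208*0 = 0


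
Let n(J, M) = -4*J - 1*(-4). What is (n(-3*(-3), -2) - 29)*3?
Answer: -183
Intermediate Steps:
n(J, M) = 4 - 4*J (n(J, M) = -4*J + 4 = 4 - 4*J)
(n(-3*(-3), -2) - 29)*3 = ((4 - (-12)*(-3)) - 29)*3 = ((4 - 4*9) - 29)*3 = ((4 - 36) - 29)*3 = (-32 - 29)*3 = -61*3 = -183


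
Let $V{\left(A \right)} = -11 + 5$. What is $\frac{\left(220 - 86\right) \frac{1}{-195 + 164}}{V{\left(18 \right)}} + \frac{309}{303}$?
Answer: $\frac{16346}{9393} \approx 1.7402$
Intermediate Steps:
$V{\left(A \right)} = -6$
$\frac{\left(220 - 86\right) \frac{1}{-195 + 164}}{V{\left(18 \right)}} + \frac{309}{303} = \frac{\left(220 - 86\right) \frac{1}{-195 + 164}}{-6} + \frac{309}{303} = \frac{134}{-31} \left(- \frac{1}{6}\right) + 309 \cdot \frac{1}{303} = 134 \left(- \frac{1}{31}\right) \left(- \frac{1}{6}\right) + \frac{103}{101} = \left(- \frac{134}{31}\right) \left(- \frac{1}{6}\right) + \frac{103}{101} = \frac{67}{93} + \frac{103}{101} = \frac{16346}{9393}$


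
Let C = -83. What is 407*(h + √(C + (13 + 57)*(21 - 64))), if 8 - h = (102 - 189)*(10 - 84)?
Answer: -2617010 + 407*I*√3093 ≈ -2.617e+6 + 22635.0*I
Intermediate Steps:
h = -6430 (h = 8 - (102 - 189)*(10 - 84) = 8 - (-87)*(-74) = 8 - 1*6438 = 8 - 6438 = -6430)
407*(h + √(C + (13 + 57)*(21 - 64))) = 407*(-6430 + √(-83 + (13 + 57)*(21 - 64))) = 407*(-6430 + √(-83 + 70*(-43))) = 407*(-6430 + √(-83 - 3010)) = 407*(-6430 + √(-3093)) = 407*(-6430 + I*√3093) = -2617010 + 407*I*√3093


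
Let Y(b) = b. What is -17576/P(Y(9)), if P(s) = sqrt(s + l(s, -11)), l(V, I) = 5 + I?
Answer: -17576*sqrt(3)/3 ≈ -10148.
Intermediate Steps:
P(s) = sqrt(-6 + s) (P(s) = sqrt(s + (5 - 11)) = sqrt(s - 6) = sqrt(-6 + s))
-17576/P(Y(9)) = -17576/sqrt(-6 + 9) = -17576*sqrt(3)/3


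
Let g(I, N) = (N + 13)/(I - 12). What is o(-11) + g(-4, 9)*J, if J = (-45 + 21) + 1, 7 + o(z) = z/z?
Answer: 205/8 ≈ 25.625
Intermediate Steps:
o(z) = -6 (o(z) = -7 + z/z = -7 + 1 = -6)
g(I, N) = (13 + N)/(-12 + I)
J = -23 (J = -24 + 1 = -23)
o(-11) + g(-4, 9)*J = -6 + ((13 + 9)/(-12 - 4))*(-23) = -6 + (22/(-16))*(-23) = -6 - 1/16*22*(-23) = -6 - 11/8*(-23) = -6 + 253/8 = 205/8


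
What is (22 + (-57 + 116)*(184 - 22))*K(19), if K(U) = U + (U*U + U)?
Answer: 3822420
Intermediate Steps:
K(U) = U² + 2*U (K(U) = U + (U² + U) = U + (U + U²) = U² + 2*U)
(22 + (-57 + 116)*(184 - 22))*K(19) = (22 + (-57 + 116)*(184 - 22))*(19*(2 + 19)) = (22 + 59*162)*(19*21) = (22 + 9558)*399 = 9580*399 = 3822420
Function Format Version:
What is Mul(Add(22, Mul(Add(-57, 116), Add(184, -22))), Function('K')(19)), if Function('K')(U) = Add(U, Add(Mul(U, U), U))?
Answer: 3822420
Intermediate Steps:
Function('K')(U) = Add(Pow(U, 2), Mul(2, U)) (Function('K')(U) = Add(U, Add(Pow(U, 2), U)) = Add(U, Add(U, Pow(U, 2))) = Add(Pow(U, 2), Mul(2, U)))
Mul(Add(22, Mul(Add(-57, 116), Add(184, -22))), Function('K')(19)) = Mul(Add(22, Mul(Add(-57, 116), Add(184, -22))), Mul(19, Add(2, 19))) = Mul(Add(22, Mul(59, 162)), Mul(19, 21)) = Mul(Add(22, 9558), 399) = Mul(9580, 399) = 3822420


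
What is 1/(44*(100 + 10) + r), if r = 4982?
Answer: 1/9822 ≈ 0.00010181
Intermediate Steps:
1/(44*(100 + 10) + r) = 1/(44*(100 + 10) + 4982) = 1/(44*110 + 4982) = 1/(4840 + 4982) = 1/9822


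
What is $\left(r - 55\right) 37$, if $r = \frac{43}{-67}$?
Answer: $- \frac{137936}{67} \approx -2058.7$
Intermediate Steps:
$r = - \frac{43}{67}$ ($r = 43 \left(- \frac{1}{67}\right) = - \frac{43}{67} \approx -0.64179$)
$\left(r - 55\right) 37 = \left(- \frac{43}{67} - 55\right) 37 = \left(- \frac{3728}{67}\right) 37 = - \frac{137936}{67}$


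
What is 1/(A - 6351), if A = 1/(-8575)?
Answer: -8575/54459826 ≈ -0.00015746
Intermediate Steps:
A = -1/8575 ≈ -0.00011662
1/(A - 6351) = 1/(-1/8575 - 6351) = 1/(-54459826/8575) = -8575/54459826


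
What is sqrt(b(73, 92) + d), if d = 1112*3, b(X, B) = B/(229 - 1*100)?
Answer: 2*sqrt(13881561)/129 ≈ 57.764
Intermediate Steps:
b(X, B) = B/129 (b(X, B) = B/(229 - 100) = B/129)
d = 3336
sqrt(b(73, 92) + d) = sqrt((1/129)*92 + 3336) = sqrt(92/129 + 3336) = sqrt(430436/129) = 2*sqrt(13881561)/129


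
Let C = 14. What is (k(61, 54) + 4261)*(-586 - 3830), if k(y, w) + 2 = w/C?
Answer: -131773440/7 ≈ -1.8825e+7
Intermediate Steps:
k(y, w) = -2 + w/14
(k(61, 54) + 4261)*(-586 - 3830) = ((-2 + (1/14)*54) + 4261)*(-586 - 3830) = ((-2 + 27/7) + 4261)*(-4416) = (13/7 + 4261)*(-4416) = (29840/7)*(-4416) = -131773440/7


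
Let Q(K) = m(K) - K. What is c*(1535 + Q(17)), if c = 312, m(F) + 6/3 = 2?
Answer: 473616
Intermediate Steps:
m(F) = 0 (m(F) = -2 + 2 = 0)
Q(K) = -K (Q(K) = 0 - K = -K)
c*(1535 + Q(17)) = 312*(1535 - 1*17) = 312*(1535 - 17) = 312*1518 = 473616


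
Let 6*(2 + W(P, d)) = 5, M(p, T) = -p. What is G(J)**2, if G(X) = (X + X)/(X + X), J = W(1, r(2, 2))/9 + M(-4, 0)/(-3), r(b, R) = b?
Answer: 1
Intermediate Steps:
W(P, d) = -7/6 (W(P, d) = -2 + (1/6)*5 = -2 + 5/6 = -7/6)
J = -79/54 (J = -7/6/9 - 1*(-4)/(-3) = -7/6*1/9 + 4*(-1/3) = -7/54 - 4/3 = -79/54 ≈ -1.4630)
G(X) = 1 (G(X) = (2*X)/((2*X)) = (2*X)*(1/(2*X)) = 1)
G(J)**2 = 1**2 = 1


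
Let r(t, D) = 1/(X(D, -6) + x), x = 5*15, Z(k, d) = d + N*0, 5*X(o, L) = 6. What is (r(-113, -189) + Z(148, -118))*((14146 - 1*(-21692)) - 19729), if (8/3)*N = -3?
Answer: -724147877/381 ≈ -1.9007e+6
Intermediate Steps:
N = -9/8 (N = (3/8)*(-3) = -9/8 ≈ -1.1250)
X(o, L) = 6/5 (X(o, L) = (⅕)*6 = 6/5)
Z(k, d) = d (Z(k, d) = d - 9/8*0 = d + 0 = d)
x = 75
r(t, D) = 5/381 (r(t, D) = 1/(6/5 + 75) = 1/(381/5) = 5/381)
(r(-113, -189) + Z(148, -118))*((14146 - 1*(-21692)) - 19729) = (5/381 - 118)*((14146 - 1*(-21692)) - 19729) = -44953*((14146 + 21692) - 19729)/381 = -44953*(35838 - 19729)/381 = -44953/381*16109 = -724147877/381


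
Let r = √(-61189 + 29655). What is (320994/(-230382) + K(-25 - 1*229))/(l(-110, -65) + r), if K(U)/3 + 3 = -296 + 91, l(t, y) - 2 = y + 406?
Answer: -2745512287/1909393217 + 8004409*I*√31534/1909393217 ≈ -1.4379 + 0.74443*I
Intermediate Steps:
l(t, y) = 408 + y (l(t, y) = 2 + (y + 406) = 2 + (406 + y) = 408 + y)
K(U) = -624 (K(U) = -9 + 3*(-296 + 91) = -9 + 3*(-205) = -9 - 615 = -624)
r = I*√31534 (r = √(-31534) = I*√31534 ≈ 177.58*I)
(320994/(-230382) + K(-25 - 1*229))/(l(-110, -65) + r) = (320994/(-230382) - 624)/((408 - 65) + I*√31534) = (320994*(-1/230382) - 624)/(343 + I*√31534) = (-17833/12799 - 624)/(343 + I*√31534) = -8004409/(12799*(343 + I*√31534))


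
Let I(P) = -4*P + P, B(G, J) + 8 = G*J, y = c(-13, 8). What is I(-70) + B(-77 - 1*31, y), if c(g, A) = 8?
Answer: -662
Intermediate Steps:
y = 8
B(G, J) = -8 + G*J
I(P) = -3*P
I(-70) + B(-77 - 1*31, y) = -3*(-70) + (-8 + (-77 - 1*31)*8) = 210 + (-8 + (-77 - 31)*8) = 210 + (-8 - 108*8) = 210 + (-8 - 864) = 210 - 872 = -662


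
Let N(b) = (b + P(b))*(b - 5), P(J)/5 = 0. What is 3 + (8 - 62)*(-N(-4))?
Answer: 1947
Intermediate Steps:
P(J) = 0 (P(J) = 5*0 = 0)
N(b) = b*(-5 + b) (N(b) = (b + 0)*(b - 5) = b*(-5 + b))
3 + (8 - 62)*(-N(-4)) = 3 + (8 - 62)*(-(-4)*(-5 - 4)) = 3 - (-54)*(-4*(-9)) = 3 - (-54)*36 = 3 - 54*(-36) = 3 + 1944 = 1947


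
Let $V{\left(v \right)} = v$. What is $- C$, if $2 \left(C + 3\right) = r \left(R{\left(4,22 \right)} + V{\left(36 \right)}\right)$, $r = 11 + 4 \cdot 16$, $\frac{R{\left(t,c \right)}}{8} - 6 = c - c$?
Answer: $-3147$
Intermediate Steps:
$R{\left(t,c \right)} = 48$ ($R{\left(t,c \right)} = 48 + 8 \left(c - c\right) = 48 + 8 \cdot 0 = 48 + 0 = 48$)
$r = 75$ ($r = 11 + 64 = 75$)
$C = 3147$ ($C = -3 + \frac{75 \left(48 + 36\right)}{2} = -3 + \frac{75 \cdot 84}{2} = -3 + \frac{1}{2} \cdot 6300 = -3 + 3150 = 3147$)
$- C = \left(-1\right) 3147 = -3147$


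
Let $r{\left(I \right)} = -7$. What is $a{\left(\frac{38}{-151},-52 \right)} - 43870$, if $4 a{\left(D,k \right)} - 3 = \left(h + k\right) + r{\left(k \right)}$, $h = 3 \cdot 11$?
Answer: $- \frac{175503}{4} \approx -43876.0$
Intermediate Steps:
$h = 33$
$a{\left(D,k \right)} = \frac{29}{4} + \frac{k}{4}$ ($a{\left(D,k \right)} = \frac{3}{4} + \frac{\left(33 + k\right) - 7}{4} = \frac{3}{4} + \frac{26 + k}{4} = \frac{3}{4} + \left(\frac{13}{2} + \frac{k}{4}\right) = \frac{29}{4} + \frac{k}{4}$)
$a{\left(\frac{38}{-151},-52 \right)} - 43870 = \left(\frac{29}{4} + \frac{1}{4} \left(-52\right)\right) - 43870 = \left(\frac{29}{4} - 13\right) - 43870 = - \frac{23}{4} - 43870 = - \frac{175503}{4}$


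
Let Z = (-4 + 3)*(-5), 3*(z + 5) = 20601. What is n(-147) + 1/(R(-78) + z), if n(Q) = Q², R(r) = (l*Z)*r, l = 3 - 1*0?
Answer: 122998429/5692 ≈ 21609.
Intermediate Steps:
z = 6862 (z = -5 + (⅓)*20601 = -5 + 6867 = 6862)
l = 3 (l = 3 + 0 = 3)
Z = 5 (Z = -1*(-5) = 5)
R(r) = 15*r (R(r) = (3*5)*r = 15*r)
n(-147) + 1/(R(-78) + z) = (-147)² + 1/(15*(-78) + 6862) = 21609 + 1/(-1170 + 6862) = 21609 + 1/5692 = 122998429/5692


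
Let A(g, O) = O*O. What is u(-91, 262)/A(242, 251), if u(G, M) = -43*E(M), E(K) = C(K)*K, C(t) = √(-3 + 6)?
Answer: -11266*√3/63001 ≈ -0.30973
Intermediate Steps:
C(t) = √3
E(K) = K*√3 (E(K) = √3*K = K*√3)
u(G, M) = -43*M*√3
A(g, O) = O²
u(-91, 262)/A(242, 251) = (-43*262*√3)/(251²) = -11266*√3/63001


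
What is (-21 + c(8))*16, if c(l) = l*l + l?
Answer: 816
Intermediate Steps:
c(l) = l + l² (c(l) = l² + l = l + l²)
(-21 + c(8))*16 = (-21 + 8*(1 + 8))*16 = (-21 + 8*9)*16 = (-21 + 72)*16 = 51*16 = 816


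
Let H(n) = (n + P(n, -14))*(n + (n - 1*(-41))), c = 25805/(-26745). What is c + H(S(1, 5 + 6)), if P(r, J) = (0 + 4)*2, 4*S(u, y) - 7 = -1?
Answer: 2230721/5349 ≈ 417.04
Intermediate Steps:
c = -5161/5349 (c = 25805*(-1/26745) = -5161/5349 ≈ -0.96485)
S(u, y) = 3/2 (S(u, y) = 7/4 + (¼)*(-1) = 7/4 - ¼ = 3/2)
P(r, J) = 8 (P(r, J) = 4*2 = 8)
H(n) = (8 + n)*(41 + 2*n) (H(n) = (n + 8)*(n + (n - 1*(-41))) = (8 + n)*(n + (n + 41)) = (8 + n)*(n + (41 + n)) = (8 + n)*(41 + 2*n))
c + H(S(1, 5 + 6)) = -5161/5349 + (328 + 2*(3/2)² + 57*(3/2)) = -5161/5349 + (328 + 2*(9/4) + 171/2) = -5161/5349 + (328 + 9/2 + 171/2) = -5161/5349 + 418 = 2230721/5349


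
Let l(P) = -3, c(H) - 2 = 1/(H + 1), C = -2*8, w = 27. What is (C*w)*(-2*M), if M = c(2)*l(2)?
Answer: -6048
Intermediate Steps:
C = -16
c(H) = 2 + 1/(1 + H) (c(H) = 2 + 1/(H + 1) = 2 + 1/(1 + H))
M = -7 (M = ((3 + 2*2)/(1 + 2))*(-3) = ((3 + 4)/3)*(-3) = ((1/3)*7)*(-3) = (7/3)*(-3) = -7)
(C*w)*(-2*M) = (-16*27)*(-2*(-7)) = -432*14 = -6048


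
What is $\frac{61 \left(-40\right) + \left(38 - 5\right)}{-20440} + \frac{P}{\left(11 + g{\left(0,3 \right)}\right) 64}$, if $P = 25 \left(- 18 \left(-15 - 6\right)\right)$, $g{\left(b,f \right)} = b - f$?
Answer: $\frac{12149399}{654080} \approx 18.575$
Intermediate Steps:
$P = 9450$ ($P = 25 \left(\left(-18\right) \left(-21\right)\right) = 25 \cdot 378 = 9450$)
$\frac{61 \left(-40\right) + \left(38 - 5\right)}{-20440} + \frac{P}{\left(11 + g{\left(0,3 \right)}\right) 64} = \frac{61 \left(-40\right) + \left(38 - 5\right)}{-20440} + \frac{9450}{\left(11 + \left(0 - 3\right)\right) 64} = \left(-2440 + \left(38 - 5\right)\right) \left(- \frac{1}{20440}\right) + \frac{9450}{\left(11 + \left(0 - 3\right)\right) 64} = \left(-2440 + 33\right) \left(- \frac{1}{20440}\right) + \frac{9450}{\left(11 - 3\right) 64} = \left(-2407\right) \left(- \frac{1}{20440}\right) + \frac{9450}{8 \cdot 64} = \frac{2407}{20440} + \frac{9450}{512} = \frac{2407}{20440} + 9450 \cdot \frac{1}{512} = \frac{2407}{20440} + \frac{4725}{256} = \frac{12149399}{654080}$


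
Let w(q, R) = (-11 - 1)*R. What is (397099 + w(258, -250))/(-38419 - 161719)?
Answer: -400099/200138 ≈ -1.9991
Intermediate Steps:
w(q, R) = -12*R
(397099 + w(258, -250))/(-38419 - 161719) = (397099 - 12*(-250))/(-38419 - 161719) = (397099 + 3000)/(-200138) = 400099*(-1/200138) = -400099/200138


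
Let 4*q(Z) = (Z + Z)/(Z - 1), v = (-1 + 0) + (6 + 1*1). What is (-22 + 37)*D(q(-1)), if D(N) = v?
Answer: 90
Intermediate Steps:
v = 6 (v = -1 + (6 + 1) = -1 + 7 = 6)
q(Z) = Z/(2*(-1 + Z)) (q(Z) = ((Z + Z)/(Z - 1))/4 = ((2*Z)/(-1 + Z))/4 = (2*Z/(-1 + Z))/4 = Z/(2*(-1 + Z)))
D(N) = 6
(-22 + 37)*D(q(-1)) = (-22 + 37)*6 = 15*6 = 90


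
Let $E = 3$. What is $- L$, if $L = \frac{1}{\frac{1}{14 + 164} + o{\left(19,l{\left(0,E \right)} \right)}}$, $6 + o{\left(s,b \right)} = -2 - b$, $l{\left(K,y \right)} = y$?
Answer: $\frac{178}{1957} \approx 0.090955$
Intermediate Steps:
$o{\left(s,b \right)} = -8 - b$ ($o{\left(s,b \right)} = -6 - \left(2 + b\right) = -8 - b$)
$L = - \frac{178}{1957}$ ($L = \frac{1}{\frac{1}{14 + 164} - 11} = \frac{1}{\frac{1}{178} - 11} = \frac{1}{- \frac{1957}{178}} = - \frac{178}{1957} \approx -0.090955$)
$- L = \left(-1\right) \left(- \frac{178}{1957}\right) = \frac{178}{1957}$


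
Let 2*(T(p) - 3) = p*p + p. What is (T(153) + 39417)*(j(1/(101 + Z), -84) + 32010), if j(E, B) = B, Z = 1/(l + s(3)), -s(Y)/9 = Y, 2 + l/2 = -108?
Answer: 1634643126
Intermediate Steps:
l = -220 (l = -4 + 2*(-108) = -4 - 216 = -220)
s(Y) = -9*Y
T(p) = 3 + p/2 + p²/2 (T(p) = 3 + (p*p + p)/2 = 3 + (p² + p)/2 = 3 + (p + p²)/2 = 3 + (p/2 + p²/2) = 3 + p/2 + p²/2)
Z = -1/247 (Z = 1/(-220 - 9*3) = 1/(-220 - 27) = 1/(-247) = -1/247 ≈ -0.0040486)
(T(153) + 39417)*(j(1/(101 + Z), -84) + 32010) = ((3 + (½)*153 + (½)*153²) + 39417)*(-84 + 32010) = ((3 + 153/2 + (½)*23409) + 39417)*31926 = ((3 + 153/2 + 23409/2) + 39417)*31926 = (11784 + 39417)*31926 = 51201*31926 = 1634643126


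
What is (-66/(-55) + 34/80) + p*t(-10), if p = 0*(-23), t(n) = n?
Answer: 13/8 ≈ 1.6250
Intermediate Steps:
p = 0
(-66/(-55) + 34/80) + p*t(-10) = (-66/(-55) + 34/80) + 0*(-10) = (-66*(-1/55) + 34*(1/80)) + 0 = (6/5 + 17/40) + 0 = 13/8 + 0 = 13/8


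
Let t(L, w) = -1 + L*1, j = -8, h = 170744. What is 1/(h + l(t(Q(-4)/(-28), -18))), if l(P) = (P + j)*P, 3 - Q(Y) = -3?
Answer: 196/33468017 ≈ 5.8563e-6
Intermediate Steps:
Q(Y) = 6 (Q(Y) = 3 - 1*(-3) = 3 + 3 = 6)
t(L, w) = -1 + L
l(P) = P*(-8 + P) (l(P) = (P - 8)*P = (-8 + P)*P = P*(-8 + P))
1/(h + l(t(Q(-4)/(-28), -18))) = 1/(170744 + (-1 + 6/(-28))*(-8 + (-1 + 6/(-28)))) = 1/(170744 + (-1 + 6*(-1/28))*(-8 + (-1 + 6*(-1/28)))) = 1/(170744 + (-1 - 3/14)*(-8 + (-1 - 3/14))) = 1/(170744 - 17*(-8 - 17/14)/14) = 1/(170744 - 17/14*(-129/14)) = 1/(170744 + 2193/196) = 1/(33468017/196) = 196/33468017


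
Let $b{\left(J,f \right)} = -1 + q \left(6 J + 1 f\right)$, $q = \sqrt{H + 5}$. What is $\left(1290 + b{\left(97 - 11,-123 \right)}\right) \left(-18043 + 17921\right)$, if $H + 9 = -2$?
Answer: $-157258 - 47946 i \sqrt{6} \approx -1.5726 \cdot 10^{5} - 1.1744 \cdot 10^{5} i$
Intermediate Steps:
$H = -11$ ($H = -9 - 2 = -11$)
$q = i \sqrt{6}$ ($q = \sqrt{-11 + 5} = \sqrt{-6} = i \sqrt{6} \approx 2.4495 i$)
$b{\left(J,f \right)} = -1 + i \sqrt{6} \left(f + 6 J\right)$ ($b{\left(J,f \right)} = -1 + i \sqrt{6} \left(6 J + 1 f\right) = -1 + i \sqrt{6} \left(6 J + f\right) = -1 + i \sqrt{6} \left(f + 6 J\right)$)
$\left(1290 + b{\left(97 - 11,-123 \right)}\right) \left(-18043 + 17921\right) = \left(1290 + \left(-1 + i \left(-123\right) \sqrt{6} + 6 i \left(97 - 11\right) \sqrt{6}\right)\right) \left(-18043 + 17921\right) = \left(1290 - \left(1 + 123 i \sqrt{6} - 6 i \left(97 - 11\right) \sqrt{6}\right)\right) \left(-122\right) = \left(1290 - \left(1 + 123 i \sqrt{6} - 6 i 86 \sqrt{6}\right)\right) \left(-122\right) = \left(1290 - \left(1 - 393 i \sqrt{6}\right)\right) \left(-122\right) = \left(1289 + 393 i \sqrt{6}\right) \left(-122\right) = -157258 - 47946 i \sqrt{6}$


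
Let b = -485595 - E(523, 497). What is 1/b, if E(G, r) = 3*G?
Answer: -1/487164 ≈ -2.0527e-6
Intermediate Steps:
b = -487164 (b = -485595 - 3*523 = -485595 - 1*1569 = -485595 - 1569 = -487164)
1/b = 1/(-487164) = -1/487164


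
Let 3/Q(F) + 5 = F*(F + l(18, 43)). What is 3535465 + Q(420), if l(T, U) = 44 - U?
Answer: 625123243978/176815 ≈ 3.5355e+6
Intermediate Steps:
Q(F) = 3/(-5 + F*(1 + F)) (Q(F) = 3/(-5 + F*(F + (44 - 1*43))) = 3/(-5 + F*(F + (44 - 43))) = 3/(-5 + F*(F + 1)) = 3/(-5 + F*(1 + F)))
3535465 + Q(420) = 3535465 + 3/(-5 + 420 + 420²) = 3535465 + 3/(-5 + 420 + 176400) = 3535465 + 3/176815 = 625123243978/176815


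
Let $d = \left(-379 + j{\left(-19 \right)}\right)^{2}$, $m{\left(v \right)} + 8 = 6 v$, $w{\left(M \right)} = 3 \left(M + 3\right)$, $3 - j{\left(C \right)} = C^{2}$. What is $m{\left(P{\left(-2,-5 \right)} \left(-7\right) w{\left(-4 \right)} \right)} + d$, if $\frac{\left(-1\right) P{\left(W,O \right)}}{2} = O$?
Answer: $544421$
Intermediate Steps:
$j{\left(C \right)} = 3 - C^{2}$
$P{\left(W,O \right)} = - 2 O$
$w{\left(M \right)} = 9 + 3 M$ ($w{\left(M \right)} = 3 \left(3 + M\right) = 9 + 3 M$)
$m{\left(v \right)} = -8 + 6 v$
$d = 543169$ ($d = \left(-379 + \left(3 - \left(-19\right)^{2}\right)\right)^{2} = \left(-379 + \left(3 - 361\right)\right)^{2} = \left(-379 - 358\right)^{2} = \left(-737\right)^{2} = 543169$)
$m{\left(P{\left(-2,-5 \right)} \left(-7\right) w{\left(-4 \right)} \right)} + d = \left(-8 + 6 \left(-2\right) \left(-5\right) \left(-7\right) \left(9 + 3 \left(-4\right)\right)\right) + 543169 = \left(-8 + 6 \cdot 10 \left(-7\right) \left(9 - 12\right)\right) + 543169 = \left(-8 + 6 \left(\left(-70\right) \left(-3\right)\right)\right) + 543169 = \left(-8 + 6 \cdot 210\right) + 543169 = \left(-8 + 1260\right) + 543169 = 1252 + 543169 = 544421$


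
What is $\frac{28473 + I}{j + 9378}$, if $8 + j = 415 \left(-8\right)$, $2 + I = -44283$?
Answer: $- \frac{7906}{3025} \approx -2.6136$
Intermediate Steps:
$I = -44285$ ($I = -2 - 44283 = -44285$)
$j = -3328$ ($j = -8 + 415 \left(-8\right) = -8 - 3320 = -3328$)
$\frac{28473 + I}{j + 9378} = \frac{28473 - 44285}{-3328 + 9378} = - \frac{15812}{6050} = \left(-15812\right) \frac{1}{6050} = - \frac{7906}{3025}$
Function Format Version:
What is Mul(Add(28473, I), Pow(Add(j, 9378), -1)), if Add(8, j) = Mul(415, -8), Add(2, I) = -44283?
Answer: Rational(-7906, 3025) ≈ -2.6136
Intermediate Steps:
I = -44285 (I = Add(-2, -44283) = -44285)
j = -3328 (j = Add(-8, Mul(415, -8)) = Add(-8, -3320) = -3328)
Mul(Add(28473, I), Pow(Add(j, 9378), -1)) = Mul(Add(28473, -44285), Pow(Add(-3328, 9378), -1)) = Mul(-15812, Pow(6050, -1)) = Mul(-15812, Rational(1, 6050)) = Rational(-7906, 3025)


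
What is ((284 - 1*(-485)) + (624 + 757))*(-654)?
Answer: -1406100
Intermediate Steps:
((284 - 1*(-485)) + (624 + 757))*(-654) = ((284 + 485) + 1381)*(-654) = (769 + 1381)*(-654) = 2150*(-654) = -1406100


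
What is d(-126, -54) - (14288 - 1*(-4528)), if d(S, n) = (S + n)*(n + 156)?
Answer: -37176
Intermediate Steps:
d(S, n) = (156 + n)*(S + n) (d(S, n) = (S + n)*(156 + n) = (156 + n)*(S + n))
d(-126, -54) - (14288 - 1*(-4528)) = ((-54)**2 + 156*(-126) + 156*(-54) - 126*(-54)) - (14288 - 1*(-4528)) = (2916 - 19656 - 8424 + 6804) - (14288 + 4528) = -18360 - 1*18816 = -18360 - 18816 = -37176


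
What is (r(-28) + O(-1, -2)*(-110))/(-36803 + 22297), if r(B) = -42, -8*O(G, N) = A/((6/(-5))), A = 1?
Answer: 1283/348144 ≈ 0.0036853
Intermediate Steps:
O(G, N) = 5/48 (O(G, N) = -1/(8*(6/(-5))) = -1/(8*(6*(-1/5))) = -1/(8*(-6/5)) = -(-5)/(8*6) = -1/8*(-5/6) = 5/48)
(r(-28) + O(-1, -2)*(-110))/(-36803 + 22297) = (-42 + (5/48)*(-110))/(-36803 + 22297) = (-42 - 275/24)/(-14506) = -1283/24*(-1/14506) = 1283/348144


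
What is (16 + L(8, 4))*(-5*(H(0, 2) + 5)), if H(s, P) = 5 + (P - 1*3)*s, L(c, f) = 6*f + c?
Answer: -2400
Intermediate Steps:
L(c, f) = c + 6*f
H(s, P) = 5 + s*(-3 + P) (H(s, P) = 5 + (P - 3)*s = 5 + (-3 + P)*s = 5 + s*(-3 + P))
(16 + L(8, 4))*(-5*(H(0, 2) + 5)) = (16 + (8 + 6*4))*(-5*((5 - 3*0 + 2*0) + 5)) = (16 + (8 + 24))*(-5*((5 + 0 + 0) + 5)) = (16 + 32)*(-5*(5 + 5)) = 48*(-5*10) = 48*(-50) = -2400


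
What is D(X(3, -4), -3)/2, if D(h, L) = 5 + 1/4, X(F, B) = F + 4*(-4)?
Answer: 21/8 ≈ 2.6250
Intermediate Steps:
X(F, B) = -16 + F (X(F, B) = F - 16 = -16 + F)
D(h, L) = 21/4 (D(h, L) = 5 + 1*(1/4) = 5 + 1/4 = 21/4)
D(X(3, -4), -3)/2 = (21/4)/2 = (1/2)*(21/4) = 21/8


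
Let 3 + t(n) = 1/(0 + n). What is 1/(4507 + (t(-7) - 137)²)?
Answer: 49/1183204 ≈ 4.1413e-5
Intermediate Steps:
t(n) = -3 + 1/n (t(n) = -3 + 1/(0 + n) = -3 + 1/n)
1/(4507 + (t(-7) - 137)²) = 1/(4507 + ((-3 + 1/(-7)) - 137)²) = 1/(4507 + ((-3 - ⅐) - 137)²) = 1/(4507 + (-22/7 - 137)²) = 1/(4507 + (-981/7)²) = 1/(4507 + 962361/49) = 1/(1183204/49) = 49/1183204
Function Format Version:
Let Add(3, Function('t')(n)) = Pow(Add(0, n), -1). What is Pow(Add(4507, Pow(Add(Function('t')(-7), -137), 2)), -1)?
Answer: Rational(49, 1183204) ≈ 4.1413e-5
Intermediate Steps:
Function('t')(n) = Add(-3, Pow(n, -1)) (Function('t')(n) = Add(-3, Pow(Add(0, n), -1)) = Add(-3, Pow(n, -1)))
Pow(Add(4507, Pow(Add(Function('t')(-7), -137), 2)), -1) = Pow(Add(4507, Pow(Add(Add(-3, Pow(-7, -1)), -137), 2)), -1) = Pow(Add(4507, Pow(Add(Add(-3, Rational(-1, 7)), -137), 2)), -1) = Pow(Add(4507, Pow(Add(Rational(-22, 7), -137), 2)), -1) = Pow(Add(4507, Pow(Rational(-981, 7), 2)), -1) = Pow(Add(4507, Rational(962361, 49)), -1) = Pow(Rational(1183204, 49), -1) = Rational(49, 1183204)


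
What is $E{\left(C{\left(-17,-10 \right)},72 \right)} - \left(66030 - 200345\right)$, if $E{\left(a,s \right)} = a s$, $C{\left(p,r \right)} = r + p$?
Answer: $132371$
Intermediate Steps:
$C{\left(p,r \right)} = p + r$
$E{\left(C{\left(-17,-10 \right)},72 \right)} - \left(66030 - 200345\right) = \left(-17 - 10\right) 72 - \left(66030 - 200345\right) = \left(-27\right) 72 - \left(66030 - 200345\right) = -1944 - -134315 = -1944 + 134315 = 132371$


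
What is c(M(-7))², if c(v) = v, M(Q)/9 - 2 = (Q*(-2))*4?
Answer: 272484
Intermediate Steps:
M(Q) = 18 - 72*Q (M(Q) = 18 + 9*((Q*(-2))*4) = 18 + 9*(-2*Q*4) = 18 + 9*(-8*Q) = 18 - 72*Q)
c(M(-7))² = (18 - 72*(-7))² = (18 + 504)² = 522² = 272484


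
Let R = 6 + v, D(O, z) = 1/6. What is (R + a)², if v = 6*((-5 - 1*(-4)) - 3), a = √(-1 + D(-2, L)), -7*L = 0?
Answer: (-108 + I*√30)²/36 ≈ 323.17 - 32.863*I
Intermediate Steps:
L = 0 (L = -⅐*0 = 0)
D(O, z) = ⅙
a = I*√30/6 (a = √(-1 + ⅙) = √(-⅚) = I*√30/6 ≈ 0.91287*I)
v = -24 (v = 6*((-5 + 4) - 3) = 6*(-1 - 3) = 6*(-4) = -24)
R = -18 (R = 6 - 24 = -18)
(R + a)² = (-18 + I*√30/6)²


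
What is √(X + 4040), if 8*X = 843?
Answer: √66326/4 ≈ 64.385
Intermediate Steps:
X = 843/8 (X = (⅛)*843 = 843/8 ≈ 105.38)
√(X + 4040) = √(843/8 + 4040) = √(33163/8) = √66326/4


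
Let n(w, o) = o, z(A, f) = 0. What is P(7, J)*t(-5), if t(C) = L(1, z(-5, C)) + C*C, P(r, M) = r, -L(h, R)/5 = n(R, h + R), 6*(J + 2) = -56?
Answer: 140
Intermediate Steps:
J = -34/3 (J = -2 + (⅙)*(-56) = -2 - 28/3 = -34/3 ≈ -11.333)
L(h, R) = -5*R - 5*h (L(h, R) = -5*(h + R) = -5*(R + h) = -5*R - 5*h)
t(C) = -5 + C² (t(C) = (-5*0 - 5*1) + C*C = (0 - 5) + C² = -5 + C²)
P(7, J)*t(-5) = 7*(-5 + (-5)²) = 7*(-5 + 25) = 7*20 = 140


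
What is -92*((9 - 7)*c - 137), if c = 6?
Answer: 11500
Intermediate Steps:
-92*((9 - 7)*c - 137) = -92*((9 - 7)*6 - 137) = -92*(2*6 - 137) = -92*(12 - 137) = -92*(-125) = 11500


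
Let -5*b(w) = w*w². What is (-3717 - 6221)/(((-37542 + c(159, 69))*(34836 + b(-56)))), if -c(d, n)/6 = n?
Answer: 24845/6638428488 ≈ 3.7426e-6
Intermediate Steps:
b(w) = -w³/5 (b(w) = -w*w²/5 = -w³/5)
c(d, n) = -6*n
(-3717 - 6221)/(((-37542 + c(159, 69))*(34836 + b(-56)))) = (-3717 - 6221)/(((-37542 - 6*69)*(34836 - ⅕*(-56)³))) = -9938*1/((-37542 - 414)*(34836 - ⅕*(-175616))) = -9938*(-1/(37956*(34836 + 175616/5))) = -9938/((-37956*349796/5)) = -9938/(-13276856976/5) = -9938*(-5/13276856976) = 24845/6638428488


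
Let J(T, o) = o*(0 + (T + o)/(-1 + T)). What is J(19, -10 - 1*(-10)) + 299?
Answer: 299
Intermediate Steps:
J(T, o) = o*(T + o)/(-1 + T) (J(T, o) = o*(0 + (T + o)/(-1 + T)) = o*((T + o)/(-1 + T)) = o*(T + o)/(-1 + T))
J(19, -10 - 1*(-10)) + 299 = (-10 - 1*(-10))*(19 + (-10 - 1*(-10)))/(-1 + 19) + 299 = (-10 + 10)*(19 + (-10 + 10))/18 + 299 = 0*(1/18)*(19 + 0) + 299 = 0*(1/18)*19 + 299 = 0 + 299 = 299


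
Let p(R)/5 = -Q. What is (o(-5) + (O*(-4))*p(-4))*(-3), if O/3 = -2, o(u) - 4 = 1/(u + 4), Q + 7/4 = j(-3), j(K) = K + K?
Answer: -2799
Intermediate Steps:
j(K) = 2*K
Q = -31/4 (Q = -7/4 + 2*(-3) = -7/4 - 6 = -31/4 ≈ -7.7500)
o(u) = 4 + 1/(4 + u) (o(u) = 4 + 1/(u + 4) = 4 + 1/(4 + u))
O = -6 (O = 3*(-2) = -6)
p(R) = 155/4 (p(R) = 5*(-1*(-31/4)) = 5*(31/4) = 155/4)
(o(-5) + (O*(-4))*p(-4))*(-3) = ((17 + 4*(-5))/(4 - 5) - 6*(-4)*(155/4))*(-3) = ((17 - 20)/(-1) + 24*(155/4))*(-3) = (-1*(-3) + 930)*(-3) = (3 + 930)*(-3) = 933*(-3) = -2799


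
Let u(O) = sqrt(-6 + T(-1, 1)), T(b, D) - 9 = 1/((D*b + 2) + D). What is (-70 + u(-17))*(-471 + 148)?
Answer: 22610 - 323*sqrt(14)/2 ≈ 22006.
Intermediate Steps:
T(b, D) = 9 + 1/(2 + D + D*b) (T(b, D) = 9 + 1/((D*b + 2) + D) = 9 + 1/((2 + D*b) + D) = 9 + 1/(2 + D + D*b))
u(O) = sqrt(14)/2 (u(O) = sqrt(-6 + (19 + 9*1 + 9*1*(-1))/(2 + 1 + 1*(-1))) = sqrt(-6 + (19 + 9 - 9)/(2 + 1 - 1)) = sqrt(-6 + 19/2) = sqrt(7/2) = sqrt(14)/2)
(-70 + u(-17))*(-471 + 148) = (-70 + sqrt(14)/2)*(-471 + 148) = (-70 + sqrt(14)/2)*(-323) = 22610 - 323*sqrt(14)/2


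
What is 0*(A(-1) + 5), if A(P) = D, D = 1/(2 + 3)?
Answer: 0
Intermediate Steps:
D = 1/5 ≈ 0.20000
A(P) = 1/5
0*(A(-1) + 5) = 0*(1/5 + 5) = 0*(26/5) = 0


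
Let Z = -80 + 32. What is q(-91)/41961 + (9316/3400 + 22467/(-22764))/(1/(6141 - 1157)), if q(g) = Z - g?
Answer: 2483857936399/284285775 ≈ 8737.2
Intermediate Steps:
Z = -48
q(g) = -48 - g
q(-91)/41961 + (9316/3400 + 22467/(-22764))/(1/(6141 - 1157)) = (-48 - 1*(-91))/41961 + (9316/3400 + 22467/(-22764))/(1/(6141 - 1157)) = (-48 + 91)*(1/41961) + (9316*(1/3400) + 22467*(-1/22764))/(1/4984) = 43*(1/41961) + (137/50 - 7489/7588)/(1/4984) = 43/41961 + (332553/189700)*4984 = 43/41961 + 59194434/6775 = 2483857936399/284285775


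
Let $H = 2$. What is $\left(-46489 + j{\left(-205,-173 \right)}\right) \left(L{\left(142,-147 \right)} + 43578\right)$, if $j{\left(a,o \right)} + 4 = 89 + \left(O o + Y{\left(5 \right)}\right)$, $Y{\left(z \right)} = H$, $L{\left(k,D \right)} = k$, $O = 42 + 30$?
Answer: $-2573271760$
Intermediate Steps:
$O = 72$
$Y{\left(z \right)} = 2$
$j{\left(a,o \right)} = 87 + 72 o$ ($j{\left(a,o \right)} = -4 + \left(89 + \left(72 o + 2\right)\right) = -4 + \left(89 + \left(2 + 72 o\right)\right) = -4 + \left(91 + 72 o\right) = 87 + 72 o$)
$\left(-46489 + j{\left(-205,-173 \right)}\right) \left(L{\left(142,-147 \right)} + 43578\right) = \left(-46489 + \left(87 + 72 \left(-173\right)\right)\right) \left(142 + 43578\right) = \left(-46489 + \left(87 - 12456\right)\right) 43720 = \left(-46489 - 12369\right) 43720 = \left(-58858\right) 43720 = -2573271760$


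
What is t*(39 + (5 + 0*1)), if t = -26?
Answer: -1144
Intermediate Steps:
t*(39 + (5 + 0*1)) = -26*(39 + (5 + 0*1)) = -26*(39 + (5 + 0)) = -26*(39 + 5) = -26*44 = -1144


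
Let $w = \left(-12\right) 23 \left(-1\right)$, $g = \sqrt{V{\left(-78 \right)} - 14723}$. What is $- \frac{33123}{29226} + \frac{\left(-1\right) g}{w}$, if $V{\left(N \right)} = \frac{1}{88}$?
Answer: $- \frac{11041}{9742} - \frac{i \sqrt{28503706}}{12144} \approx -1.1333 - 0.43963 i$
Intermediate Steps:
$V{\left(N \right)} = \frac{1}{88}$
$g = \frac{i \sqrt{28503706}}{44}$ ($g = \sqrt{\frac{1}{88} - 14723} = \sqrt{- \frac{1295623}{88}} = \frac{i \sqrt{28503706}}{44} \approx 121.34 i$)
$w = 276$ ($w = \left(-276\right) \left(-1\right) = 276$)
$- \frac{33123}{29226} + \frac{\left(-1\right) g}{w} = - \frac{33123}{29226} + \frac{\left(-1\right) \frac{i \sqrt{28503706}}{44}}{276} = \left(-33123\right) \frac{1}{29226} + - \frac{i \sqrt{28503706}}{44} \cdot \frac{1}{276} = - \frac{11041}{9742} - \frac{i \sqrt{28503706}}{12144}$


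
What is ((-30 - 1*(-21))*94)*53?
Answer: -44838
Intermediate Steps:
((-30 - 1*(-21))*94)*53 = ((-30 + 21)*94)*53 = -9*94*53 = -846*53 = -44838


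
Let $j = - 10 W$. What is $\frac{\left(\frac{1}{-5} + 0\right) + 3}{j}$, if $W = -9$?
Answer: $\frac{7}{225} \approx 0.031111$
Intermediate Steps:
$j = 90$ ($j = \left(-10\right) \left(-9\right) = 90$)
$\frac{\left(\frac{1}{-5} + 0\right) + 3}{j} = \frac{\left(\frac{1}{-5} + 0\right) + 3}{90} = \frac{\left(- \frac{1}{5} + 0\right) + 3}{90} = \frac{- \frac{1}{5} + 3}{90} = \frac{1}{90} \cdot \frac{14}{5} = \frac{7}{225}$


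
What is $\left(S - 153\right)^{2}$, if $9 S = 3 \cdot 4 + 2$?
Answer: $\frac{1857769}{81} \approx 22935.0$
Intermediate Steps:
$S = \frac{14}{9}$ ($S = \frac{3 \cdot 4 + 2}{9} = \frac{12 + 2}{9} = \frac{1}{9} \cdot 14 = \frac{14}{9} \approx 1.5556$)
$\left(S - 153\right)^{2} = \left(\frac{14}{9} - 153\right)^{2} = \left(- \frac{1363}{9}\right)^{2} = \frac{1857769}{81}$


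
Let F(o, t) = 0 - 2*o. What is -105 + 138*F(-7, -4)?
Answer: 1827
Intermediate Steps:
F(o, t) = -2*o (F(o, t) = 0 - 2*o = -2*o)
-105 + 138*F(-7, -4) = -105 + 138*(-2*(-7)) = -105 + 138*14 = -105 + 1932 = 1827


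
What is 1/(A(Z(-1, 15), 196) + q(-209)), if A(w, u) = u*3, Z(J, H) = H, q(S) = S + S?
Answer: 1/170 ≈ 0.0058824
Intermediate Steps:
q(S) = 2*S
A(w, u) = 3*u
1/(A(Z(-1, 15), 196) + q(-209)) = 1/(3*196 + 2*(-209)) = 1/(588 - 418) = 1/170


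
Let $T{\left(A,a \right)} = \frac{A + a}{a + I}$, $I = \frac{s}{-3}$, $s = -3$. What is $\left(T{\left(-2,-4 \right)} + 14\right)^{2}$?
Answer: $256$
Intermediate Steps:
$I = 1$ ($I = - \frac{3}{-3} = \left(-3\right) \left(- \frac{1}{3}\right) = 1$)
$T{\left(A,a \right)} = \frac{A + a}{1 + a}$ ($T{\left(A,a \right)} = \frac{A + a}{a + 1} = \frac{A + a}{1 + a}$)
$\left(T{\left(-2,-4 \right)} + 14\right)^{2} = \left(\frac{-2 - 4}{1 - 4} + 14\right)^{2} = \left(\frac{1}{-3} \left(-6\right) + 14\right)^{2} = \left(\left(- \frac{1}{3}\right) \left(-6\right) + 14\right)^{2} = \left(2 + 14\right)^{2} = 16^{2} = 256$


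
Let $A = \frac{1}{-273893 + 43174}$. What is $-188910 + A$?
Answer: $- \frac{43585126291}{230719} \approx -1.8891 \cdot 10^{5}$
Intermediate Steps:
$A = - \frac{1}{230719}$ ($A = \frac{1}{-230719} = - \frac{1}{230719} \approx -4.3343 \cdot 10^{-6}$)
$-188910 + A = -188910 - \frac{1}{230719} = - \frac{43585126291}{230719}$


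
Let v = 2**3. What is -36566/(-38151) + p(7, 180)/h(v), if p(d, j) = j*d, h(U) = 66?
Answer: 8413936/419661 ≈ 20.049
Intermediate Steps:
v = 8
p(d, j) = d*j
-36566/(-38151) + p(7, 180)/h(v) = -36566/(-38151) + (7*180)/66 = -36566*(-1/38151) + 1260*(1/66) = 36566/38151 + 210/11 = 8413936/419661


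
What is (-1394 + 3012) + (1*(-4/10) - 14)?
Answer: 8018/5 ≈ 1603.6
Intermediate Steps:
(-1394 + 3012) + (1*(-4/10) - 14) = 1618 + (1*(-4*⅒) - 14) = 1618 + (1*(-⅖) - 14) = 1618 + (-⅖ - 14) = 1618 - 72/5 = 8018/5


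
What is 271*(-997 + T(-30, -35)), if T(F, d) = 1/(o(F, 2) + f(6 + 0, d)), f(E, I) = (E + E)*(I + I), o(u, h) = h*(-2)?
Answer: -228038099/844 ≈ -2.7019e+5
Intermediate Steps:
o(u, h) = -2*h
f(E, I) = 4*E*I (f(E, I) = (2*E)*(2*I) = 4*E*I)
T(F, d) = 1/(-4 + 24*d) (T(F, d) = 1/(-2*2 + 4*(6 + 0)*d) = 1/(-4 + 4*6*d) = 1/(-4 + 24*d))
271*(-997 + T(-30, -35)) = 271*(-997 + 1/(4*(-1 + 6*(-35)))) = 271*(-997 + 1/(4*(-1 - 210))) = 271*(-997 + (¼)/(-211)) = 271*(-997 + (¼)*(-1/211)) = 271*(-997 - 1/844) = 271*(-841469/844) = -228038099/844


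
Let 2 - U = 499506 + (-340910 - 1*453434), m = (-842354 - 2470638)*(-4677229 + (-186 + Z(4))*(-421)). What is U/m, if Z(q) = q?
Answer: 36855/1905221773268 ≈ 1.9344e-8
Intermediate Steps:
m = 15241774186144 (m = (-842354 - 2470638)*(-4677229 + (-186 + 4)*(-421)) = -3312992*(-4677229 - 182*(-421)) = -3312992*(-4677229 + 76622) = -3312992*(-4600607) = 15241774186144)
U = 294840 (U = 2 - (499506 + (-340910 - 1*453434)) = 2 - (499506 + (-340910 - 453434)) = 2 - (499506 - 794344) = 2 - 1*(-294838) = 2 + 294838 = 294840)
U/m = 294840/15241774186144 = 294840*(1/15241774186144) = 36855/1905221773268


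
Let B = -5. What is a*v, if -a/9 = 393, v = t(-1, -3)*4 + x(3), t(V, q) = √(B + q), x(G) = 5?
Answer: -17685 - 28296*I*√2 ≈ -17685.0 - 40017.0*I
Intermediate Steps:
t(V, q) = √(-5 + q)
v = 5 + 8*I*√2 (v = √(-5 - 3)*4 + 5 = √(-8)*4 + 5 = (2*I*√2)*4 + 5 = 8*I*√2 + 5 = 5 + 8*I*√2 ≈ 5.0 + 11.314*I)
a = -3537 (a = -9*393 = -3537)
a*v = -3537*(5 + 8*I*√2) = -17685 - 28296*I*√2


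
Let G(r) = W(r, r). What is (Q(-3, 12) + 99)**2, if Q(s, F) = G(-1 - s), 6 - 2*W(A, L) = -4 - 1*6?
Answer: 11449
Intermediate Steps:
W(A, L) = 8 (W(A, L) = 3 - (-4 - 1*6)/2 = 3 - (-4 - 6)/2 = 3 - 1/2*(-10) = 3 + 5 = 8)
G(r) = 8
Q(s, F) = 8
(Q(-3, 12) + 99)**2 = (8 + 99)**2 = 107**2 = 11449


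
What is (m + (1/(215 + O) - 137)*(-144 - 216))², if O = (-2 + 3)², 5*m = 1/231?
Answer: 3244746457080976/1334025 ≈ 2.4323e+9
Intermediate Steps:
m = 1/1155 (m = (⅕)/231 = (⅕)*(1/231) = 1/1155 ≈ 0.00086580)
O = 1 (O = 1² = 1)
(m + (1/(215 + O) - 137)*(-144 - 216))² = (1/1155 + (1/(215 + 1) - 137)*(-144 - 216))² = (1/1155 + (1/216 - 137)*(-360))² = (1/1155 - 29591/216*(-360))² = (1/1155 + 147955/3)² = (56962676/1155)² = 3244746457080976/1334025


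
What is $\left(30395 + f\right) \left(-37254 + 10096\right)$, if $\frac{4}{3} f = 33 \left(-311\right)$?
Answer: $- \frac{1232850989}{2} \approx -6.1643 \cdot 10^{8}$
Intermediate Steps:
$f = - \frac{30789}{4}$ ($f = \frac{3 \cdot 33 \left(-311\right)}{4} = \frac{3}{4} \left(-10263\right) = - \frac{30789}{4} \approx -7697.3$)
$\left(30395 + f\right) \left(-37254 + 10096\right) = \left(30395 - \frac{30789}{4}\right) \left(-37254 + 10096\right) = \frac{90791}{4} \left(-27158\right) = - \frac{1232850989}{2}$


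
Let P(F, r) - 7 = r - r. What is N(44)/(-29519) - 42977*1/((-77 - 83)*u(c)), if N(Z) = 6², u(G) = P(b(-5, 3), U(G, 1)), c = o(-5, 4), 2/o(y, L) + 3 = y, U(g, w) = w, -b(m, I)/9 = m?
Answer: 181228249/4723040 ≈ 38.371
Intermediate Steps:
b(m, I) = -9*m
o(y, L) = 2/(-3 + y)
P(F, r) = 7 (P(F, r) = 7 + (r - r) = 7 + 0 = 7)
c = -¼ (c = 2/(-3 - 5) = 2/(-8) = 2*(-⅛) = -¼ ≈ -0.25000)
u(G) = 7
N(Z) = 36
N(44)/(-29519) - 42977*1/((-77 - 83)*u(c)) = 36/(-29519) - 42977*1/(7*(-77 - 83)) = 36*(-1/29519) - 42977/((-160*7)) = -36/29519 - 42977/(-1120) = -36/29519 - 42977*(-1/1120) = -36/29519 + 42977/1120 = 181228249/4723040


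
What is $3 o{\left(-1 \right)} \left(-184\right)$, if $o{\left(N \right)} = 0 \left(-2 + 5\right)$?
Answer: $0$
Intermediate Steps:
$o{\left(N \right)} = 0$ ($o{\left(N \right)} = 0 \cdot 3 = 0$)
$3 o{\left(-1 \right)} \left(-184\right) = 3 \cdot 0 \left(-184\right) = 0 \left(-184\right) = 0$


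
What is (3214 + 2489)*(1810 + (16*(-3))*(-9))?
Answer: 12786126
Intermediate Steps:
(3214 + 2489)*(1810 + (16*(-3))*(-9)) = 5703*(1810 - 48*(-9)) = 5703*(1810 + 432) = 5703*2242 = 12786126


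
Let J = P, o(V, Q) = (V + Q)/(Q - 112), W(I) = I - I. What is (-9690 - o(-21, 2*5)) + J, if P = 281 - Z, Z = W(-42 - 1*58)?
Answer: -959729/102 ≈ -9409.1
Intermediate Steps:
W(I) = 0
Z = 0
o(V, Q) = (Q + V)/(-112 + Q)
P = 281 (P = 281 - 1*0 = 281 + 0 = 281)
J = 281
(-9690 - o(-21, 2*5)) + J = (-9690 - (2*5 - 21)/(-112 + 2*5)) + 281 = (-9690 - (10 - 21)/(-112 + 10)) + 281 = (-9690 - (-11)/(-102)) + 281 = (-9690 - (-1)*(-11)/102) + 281 = (-9690 - 1*11/102) + 281 = (-9690 - 11/102) + 281 = -988391/102 + 281 = -959729/102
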